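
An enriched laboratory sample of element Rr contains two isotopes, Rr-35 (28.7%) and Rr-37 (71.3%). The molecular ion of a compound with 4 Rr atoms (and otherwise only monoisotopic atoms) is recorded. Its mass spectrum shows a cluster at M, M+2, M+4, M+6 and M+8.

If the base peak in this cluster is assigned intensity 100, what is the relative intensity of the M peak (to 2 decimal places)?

Binomial terms of (0.287 + 0.713)^4: M 0.0068, M+2 0.0674, M+4 0.2512, M+6 0.4161, M+8 0.2584 → M+6 is the base peak.
P(M+6) = C(4,3) × 0.287^1 × 0.713^3 = 4 × 0.2870 × 0.3624671 = 0.416112 (base)
P(M) = C(4,0) × 0.287^4 × 0.713^0 = 1 × 0.00678465 × 1.0000 = 0.006785
Relative intensity = 0.006785 / 0.416112 × 100 = 1.63

1.63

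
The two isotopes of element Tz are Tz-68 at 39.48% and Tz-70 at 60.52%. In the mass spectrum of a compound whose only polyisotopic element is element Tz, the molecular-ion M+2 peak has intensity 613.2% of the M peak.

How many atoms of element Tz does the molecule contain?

4

The M+2/M ratio from n Tz atoms is n · q/p = n · 0.6052/0.3948.
n = 6.132 × 0.3948/0.6052 = 4.00 ≈ 4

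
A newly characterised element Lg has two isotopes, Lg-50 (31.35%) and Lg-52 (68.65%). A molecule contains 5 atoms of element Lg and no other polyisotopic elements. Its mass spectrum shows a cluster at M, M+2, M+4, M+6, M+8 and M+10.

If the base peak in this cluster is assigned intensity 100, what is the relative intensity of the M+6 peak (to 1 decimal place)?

91.3

Binomial terms of (0.3135 + 0.6865)^5: M 0.0030, M+2 0.0332, M+4 0.1452, M+6 0.3180, M+8 0.3482, M+10 0.1525 → M+8 is the base peak.
P(M+8) = C(5,4) × 0.3135^1 × 0.6865^4 = 5 × 0.3135 × 0.22210696 = 0.348153 (base)
P(M+6) = C(5,3) × 0.3135^2 × 0.6865^3 = 10 × 0.09828225 × 0.32353526 = 0.317978
Relative intensity = 0.317978 / 0.348153 × 100 = 91.3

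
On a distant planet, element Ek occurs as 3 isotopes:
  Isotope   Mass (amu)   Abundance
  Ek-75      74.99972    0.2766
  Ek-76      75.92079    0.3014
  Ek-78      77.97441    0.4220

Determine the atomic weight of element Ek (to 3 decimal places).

76.533 amu

Ar = Σ fᵢ·mᵢ = 0.2766 × 74.99972 + 0.3014 × 75.92079 + 0.4220 × 77.97441
= 20.744923 + 22.882526 + 32.905201 = 76.532650 amu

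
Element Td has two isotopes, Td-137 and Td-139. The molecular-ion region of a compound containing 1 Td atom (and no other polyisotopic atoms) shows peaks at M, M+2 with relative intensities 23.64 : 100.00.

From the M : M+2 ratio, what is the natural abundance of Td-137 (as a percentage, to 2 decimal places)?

Let p = fractional abundance of Td-137. I(M+2)/I(M) = [C(1,1)·p^0·(1−p)] / p^1 = 1·(1−p)/p = 100.00/23.64 = 4.2301
(1−p)/p = 4.2301/1 = 4.2301  ⇒  p = 1/(1 + 4.2301) = 0.1912
Td-137: 19.12%, Td-139: 80.88%.

19.12%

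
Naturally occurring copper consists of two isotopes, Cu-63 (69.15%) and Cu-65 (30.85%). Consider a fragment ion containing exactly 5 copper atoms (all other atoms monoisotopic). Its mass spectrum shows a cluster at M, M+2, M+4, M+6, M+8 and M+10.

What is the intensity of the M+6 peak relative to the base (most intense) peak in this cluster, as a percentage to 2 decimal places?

(0.6915 + 0.3085)^5 gives M 0.1581, M+2 0.3527, M+4 0.3147, M+6 0.1404, M+8 0.0313, M+10 0.0028; the largest is M+2.
P(M+2) = C(5,1) × 0.6915^4 × 0.3085^1 = 5 × 0.2286487 × 0.3085 = 0.352691 (base)
P(M+6) = C(5,3) × 0.6915^2 × 0.3085^3 = 10 × 0.47817225 × 0.02936064 = 0.140394
Relative intensity = 0.140394 / 0.352691 × 100 = 39.81

39.81%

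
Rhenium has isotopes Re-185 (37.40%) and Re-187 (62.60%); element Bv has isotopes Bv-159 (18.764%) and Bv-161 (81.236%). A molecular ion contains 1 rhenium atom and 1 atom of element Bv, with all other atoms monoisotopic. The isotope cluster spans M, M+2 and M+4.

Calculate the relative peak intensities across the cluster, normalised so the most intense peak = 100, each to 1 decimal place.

Rhenium pattern (n=1): 0.3740 : 0.6260
Element Bv pattern (n=1): 0.18764 : 0.81236
Convolve the two distributions (both contribute in 2-u steps):
  M: 0.3740×0.18764 = 0.070177
  M+2: 0.3740×0.81236 + 0.6260×0.18764 = 0.421285
  M+4: 0.6260×0.81236 = 0.508537
Scale to base peak (0.508537) = 100: 13.8 : 82.8 : 100.0

13.8 : 82.8 : 100.0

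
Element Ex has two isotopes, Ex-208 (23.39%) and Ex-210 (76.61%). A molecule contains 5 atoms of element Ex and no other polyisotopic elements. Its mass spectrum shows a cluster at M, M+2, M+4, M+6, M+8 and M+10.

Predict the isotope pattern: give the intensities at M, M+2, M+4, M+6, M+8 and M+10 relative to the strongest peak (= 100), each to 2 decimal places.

0.17 : 2.85 : 18.64 : 61.06 : 100.00 : 65.51

The 5 Ex atoms are independent, so intensities follow the terms of (0.2339 + 0.7661)^5.
P(M) = 0.2339^5 = 0.000700
P(M+2) = 5 × 0.2339^4 × 0.7661^1 = 0.011465
P(M+4) = 10 × 0.2339^3 × 0.7661^2 = 0.075104
P(M+6) = 10 × 0.2339^2 × 0.7661^3 = 0.245990
P(M+8) = 5 × 0.2339^1 × 0.7661^4 = 0.402849
P(M+10) = 0.7661^5 = 0.263893
The M+8 peak is largest (0.402849); scaling to 100 gives 0.17 : 2.85 : 18.64 : 61.06 : 100.00 : 65.51.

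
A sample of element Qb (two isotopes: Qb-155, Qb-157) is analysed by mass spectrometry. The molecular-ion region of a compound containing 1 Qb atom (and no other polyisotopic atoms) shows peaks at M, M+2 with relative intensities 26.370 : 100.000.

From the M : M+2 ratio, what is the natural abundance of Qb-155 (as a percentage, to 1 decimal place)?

If p is the fraction of Qb that is Qb-155, then I(M+2)/I(M) = [C(1,1)·p^0·(1−p)] / p^1 = 1·(1−p)/p = 100.000/26.370 = 3.7922
(1−p)/p = 3.7922/1 = 3.7922  ⇒  p = 1/(1 + 3.7922) = 0.2087
Qb-155: 20.9%, Qb-157: 79.1%.

20.9%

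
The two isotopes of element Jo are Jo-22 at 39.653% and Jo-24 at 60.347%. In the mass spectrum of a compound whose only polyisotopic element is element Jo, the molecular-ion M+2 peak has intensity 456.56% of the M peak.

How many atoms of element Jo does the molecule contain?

3

The M+2/M ratio from n Jo atoms is n · q/p = n · 0.60347/0.39653.
n = 4.5656 × 0.39653/0.60347 = 3.00 ≈ 3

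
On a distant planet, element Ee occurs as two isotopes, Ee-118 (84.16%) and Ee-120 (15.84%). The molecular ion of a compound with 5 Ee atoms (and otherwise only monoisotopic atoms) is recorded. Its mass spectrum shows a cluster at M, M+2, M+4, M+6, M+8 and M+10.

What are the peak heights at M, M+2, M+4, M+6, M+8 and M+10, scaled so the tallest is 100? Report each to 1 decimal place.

100.0 : 94.1 : 35.4 : 6.7 : 0.6 : 0.0

The 5 Ee atoms are independent, so intensities follow the terms of (0.8416 + 0.1584)^5.
P(M) = 0.8416^5 = 0.422210
P(M+2) = 5 × 0.8416^4 × 0.1584^1 = 0.397327
P(M+4) = 10 × 0.8416^3 × 0.1584^2 = 0.149564
P(M+6) = 10 × 0.8416^2 × 0.1584^3 = 0.028150
P(M+8) = 5 × 0.8416^1 × 0.1584^4 = 0.002649
P(M+10) = 0.1584^5 = 0.000100
The M peak is largest (0.422210); scaling to 100 gives 100.0 : 94.1 : 35.4 : 6.7 : 0.6 : 0.0.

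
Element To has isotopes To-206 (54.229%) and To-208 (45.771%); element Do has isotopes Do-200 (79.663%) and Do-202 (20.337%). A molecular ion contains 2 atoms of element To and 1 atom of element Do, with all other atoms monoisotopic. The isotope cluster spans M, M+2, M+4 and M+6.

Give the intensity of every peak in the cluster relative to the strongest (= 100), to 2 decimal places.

51.46 : 100.00 : 58.83 : 9.36

Element To pattern (n=2): 0.29407844 : 0.49642311 : 0.20949844
Element Do pattern (n=1): 0.79663 : 0.20337
Convolve the two distributions (both contribute in 2-u steps):
  M: 0.29407844×0.79663 = 0.234272
  M+2: 0.29407844×0.20337 + 0.49642311×0.79663 = 0.455272
  M+4: 0.49642311×0.20337 + 0.20949844×0.79663 = 0.267850
  M+6: 0.20949844×0.20337 = 0.042606
Scale to base peak (0.455272) = 100: 51.46 : 100.00 : 58.83 : 9.36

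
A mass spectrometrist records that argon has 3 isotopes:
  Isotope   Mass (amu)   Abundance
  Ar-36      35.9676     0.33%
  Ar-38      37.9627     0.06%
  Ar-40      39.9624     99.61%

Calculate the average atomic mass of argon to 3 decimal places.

39.948 amu

The abundance-weighted mean is 0.0033 × 35.9676 + 0.0006 × 37.9627 + 0.9961 × 39.9624
= 0.11869 + 0.02278 + 39.80655 = 39.94802 amu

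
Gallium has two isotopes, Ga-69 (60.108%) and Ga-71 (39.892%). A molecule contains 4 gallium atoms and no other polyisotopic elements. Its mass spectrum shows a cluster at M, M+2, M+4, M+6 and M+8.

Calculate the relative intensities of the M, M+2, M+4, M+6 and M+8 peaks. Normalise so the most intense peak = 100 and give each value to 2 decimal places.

37.67 : 100.00 : 99.55 : 44.05 : 7.31

Expanding (0.60108 + 0.39892)^4:
P(M) = 0.60108^4 = 0.130536
P(M+2) = 4 × 0.60108^3 × 0.39892^1 = 0.346531
P(M+4) = 6 × 0.60108^2 × 0.39892^2 = 0.344975
P(M+6) = 4 × 0.60108^1 × 0.39892^3 = 0.152633
P(M+8) = 0.39892^4 = 0.025325
The M+2 peak is largest (0.346531); scaling to 100 gives 37.67 : 100.00 : 99.55 : 44.05 : 7.31.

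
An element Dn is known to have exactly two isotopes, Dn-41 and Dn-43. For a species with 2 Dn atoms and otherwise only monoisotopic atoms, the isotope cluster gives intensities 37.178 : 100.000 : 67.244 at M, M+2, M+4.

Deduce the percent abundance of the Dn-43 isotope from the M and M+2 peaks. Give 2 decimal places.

Write p for the Dn-41 fraction. I(M+2)/I(M) = [C(2,1)·p^1·(1−p)] / p^2 = 2·(1−p)/p = 100.000/37.178 = 2.6898
(1−p)/p = 2.6898/2 = 1.3449  ⇒  p = 1/(1 + 1.3449) = 0.4265
Dn-41: 42.65%, Dn-43: 57.35%.

57.35%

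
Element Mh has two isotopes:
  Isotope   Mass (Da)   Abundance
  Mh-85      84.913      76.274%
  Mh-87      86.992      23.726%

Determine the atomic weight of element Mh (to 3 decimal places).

Weight each isotope mass by its fractional abundance: 0.76274 × 84.913 + 0.23726 × 86.992
= 64.7665 + 20.6397 = 85.4062 Da

85.406 Da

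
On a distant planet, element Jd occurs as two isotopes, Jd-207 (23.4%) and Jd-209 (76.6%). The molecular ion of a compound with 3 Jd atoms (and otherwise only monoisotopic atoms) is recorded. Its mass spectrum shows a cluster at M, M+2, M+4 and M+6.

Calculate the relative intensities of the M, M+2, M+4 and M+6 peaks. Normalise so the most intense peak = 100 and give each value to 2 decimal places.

2.85 : 28.00 : 91.64 : 100.00

The 3 Jd atoms are independent, so intensities follow the terms of (0.234 + 0.766)^3.
P(M) = 0.234^3 = 0.012813
P(M+2) = 3 × 0.234^2 × 0.766^1 = 0.125829
P(M+4) = 3 × 0.234^1 × 0.766^2 = 0.411903
P(M+6) = 0.766^3 = 0.449455
The M+6 peak is largest (0.449455); scaling to 100 gives 2.85 : 28.00 : 91.64 : 100.00.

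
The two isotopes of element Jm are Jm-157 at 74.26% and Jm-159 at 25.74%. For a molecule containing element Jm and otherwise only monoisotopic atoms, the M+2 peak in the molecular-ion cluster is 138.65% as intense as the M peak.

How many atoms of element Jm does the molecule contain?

4

For n independent Jm atoms, I(M+2)/I(M) = n · (abundance Jm-159) / (abundance Jm-157) = n · 0.2574/0.7426.
n = 1.3865 × 0.7426/0.2574 = 4.00 ≈ 4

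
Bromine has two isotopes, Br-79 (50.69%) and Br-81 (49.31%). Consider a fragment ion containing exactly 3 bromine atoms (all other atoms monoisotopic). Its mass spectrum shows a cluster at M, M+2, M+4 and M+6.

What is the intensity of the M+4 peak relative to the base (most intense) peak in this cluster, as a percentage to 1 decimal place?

97.3%

(0.5069 + 0.4931)^3 gives M 0.1302, M+2 0.3801, M+4 0.3698, M+6 0.1199; the largest is M+2.
P(M+2) = C(3,1) × 0.5069^2 × 0.4931^1 = 3 × 0.25694761 × 0.4931 = 0.380103 (base)
P(M+4) = C(3,2) × 0.5069^1 × 0.4931^2 = 3 × 0.5069 × 0.24314761 = 0.369755
Relative intensity = 0.369755 / 0.380103 × 100 = 97.3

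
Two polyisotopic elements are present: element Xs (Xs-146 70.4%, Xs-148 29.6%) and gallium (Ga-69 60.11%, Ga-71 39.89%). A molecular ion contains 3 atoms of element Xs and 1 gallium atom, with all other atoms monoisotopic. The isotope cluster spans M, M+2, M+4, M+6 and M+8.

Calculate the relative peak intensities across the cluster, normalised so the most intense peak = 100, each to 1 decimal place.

51.9 : 100.0 : 71.0 : 22.1 : 2.6

Element Xs pattern (n=3): 0.34891366 : 0.44010701 : 0.18504499 : 0.02593434
Gallium pattern (n=1): 0.6011 : 0.3989
Convolve the two distributions (both contribute in 2-u steps):
  M: 0.34891366×0.6011 = 0.209732
  M+2: 0.34891366×0.3989 + 0.44010701×0.6011 = 0.403730
  M+4: 0.44010701×0.3989 + 0.18504499×0.6011 = 0.286789
  M+6: 0.18504499×0.3989 + 0.02593434×0.6011 = 0.089404
  M+8: 0.02593434×0.3989 = 0.010345
Scale to base peak (0.403730) = 100: 51.9 : 100.0 : 71.0 : 22.1 : 2.6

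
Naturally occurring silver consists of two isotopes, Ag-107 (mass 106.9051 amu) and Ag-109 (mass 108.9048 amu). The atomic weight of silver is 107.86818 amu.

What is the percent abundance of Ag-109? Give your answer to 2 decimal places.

48.16%

Let x be the fractional abundance of Ag-107; then Ag-109 has abundance 1 − x.
106.9051·x + 108.9048·(1 − x) = 107.86818
(106.9051 − 108.9048)·x = 107.86818 − 108.9048
x = -1.03662 / -1.9997 = 0.51839 → 51.84% Ag-107, 48.16% Ag-109.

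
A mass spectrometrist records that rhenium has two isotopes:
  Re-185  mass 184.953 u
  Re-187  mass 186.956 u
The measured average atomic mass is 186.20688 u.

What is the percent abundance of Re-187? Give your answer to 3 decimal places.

With x = fraction of Re-185 (so Re-187 is 1 − x):
184.953·x + 186.956·(1 − x) = 186.20688
(184.953 − 186.956)·x = 186.20688 − 186.956
x = -0.74912 / -2.003 = 0.37400 → 37.400% Re-185, 62.600% Re-187.

62.600%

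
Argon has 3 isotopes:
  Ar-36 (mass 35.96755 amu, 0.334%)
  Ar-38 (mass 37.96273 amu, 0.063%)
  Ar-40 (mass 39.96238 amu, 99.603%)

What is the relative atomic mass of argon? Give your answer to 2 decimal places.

39.95 amu

Ar = Σ fᵢ·mᵢ = 0.00334 × 35.96755 + 0.00063 × 37.96273 + 0.99603 × 39.96238
= 0.120132 + 0.023917 + 39.803729 = 39.947778 amu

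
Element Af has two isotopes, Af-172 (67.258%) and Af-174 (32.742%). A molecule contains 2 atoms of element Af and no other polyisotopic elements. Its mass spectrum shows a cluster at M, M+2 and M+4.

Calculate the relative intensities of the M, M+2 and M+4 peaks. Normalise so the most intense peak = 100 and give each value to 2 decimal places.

Each Af atom is independently Af-172 (p = 0.67258) or Af-174 (q = 0.32742); the cluster is the binomial expansion (p + q)^2.
P(M) = 0.67258^2 = 0.452364
P(M+2) = 2 × 0.67258^1 × 0.32742^1 = 0.440432
P(M+4) = 0.32742^2 = 0.107204
The M peak is largest (0.452364); scaling to 100 gives 100.00 : 97.36 : 23.70.

100.00 : 97.36 : 23.70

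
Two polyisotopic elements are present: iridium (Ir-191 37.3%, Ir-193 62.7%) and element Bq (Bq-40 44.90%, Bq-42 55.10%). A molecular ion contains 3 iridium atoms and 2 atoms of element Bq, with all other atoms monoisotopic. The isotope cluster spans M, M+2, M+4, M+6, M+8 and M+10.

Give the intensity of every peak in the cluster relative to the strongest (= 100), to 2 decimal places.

Iridium pattern (n=3): 0.05189512 : 0.26170165 : 0.43991135 : 0.24649188
Element Bq pattern (n=2): 0.201601 : 0.494798 : 0.303601
Convolve the two distributions (both contribute in 2-u steps):
  M: 0.05189512×0.201601 = 0.010462
  M+2: 0.05189512×0.494798 + 0.26170165×0.201601 = 0.078437
  M+4: 0.05189512×0.303601 + 0.26170165×0.494798 + 0.43991135×0.201601 = 0.233931
  M+6: 0.26170165×0.303601 + 0.43991135×0.494798 + 0.24649188×0.201601 = 0.346813
  M+8: 0.43991135×0.303601 + 0.24649188×0.494798 = 0.255521
  M+10: 0.24649188×0.303601 = 0.074835
Scale to base peak (0.346813) = 100: 3.02 : 22.62 : 67.45 : 100.00 : 73.68 : 21.58

3.02 : 22.62 : 67.45 : 100.00 : 73.68 : 21.58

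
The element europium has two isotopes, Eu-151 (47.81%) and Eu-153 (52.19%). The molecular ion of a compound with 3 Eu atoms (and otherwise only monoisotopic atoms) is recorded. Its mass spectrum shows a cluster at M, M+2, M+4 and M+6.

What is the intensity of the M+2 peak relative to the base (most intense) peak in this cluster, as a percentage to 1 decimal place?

91.6%

Term probabilities: M 0.1093, M+2 0.3579, M+4 0.3907, M+6 0.1422. Base peak = M+4.
P(M+4) = C(3,2) × 0.4781^1 × 0.5219^2 = 3 × 0.4781 × 0.27237961 = 0.390674 (base)
P(M+2) = C(3,1) × 0.4781^2 × 0.5219^1 = 3 × 0.22857961 × 0.5219 = 0.357887
Relative intensity = 0.357887 / 0.390674 × 100 = 91.6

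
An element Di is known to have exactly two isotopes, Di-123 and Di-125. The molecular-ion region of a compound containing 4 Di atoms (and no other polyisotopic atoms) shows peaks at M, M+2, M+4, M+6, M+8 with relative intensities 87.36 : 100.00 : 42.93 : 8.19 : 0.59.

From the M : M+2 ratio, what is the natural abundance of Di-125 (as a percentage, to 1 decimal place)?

Let p = fractional abundance of Di-123. I(M+2)/I(M) = [C(4,1)·p^3·(1−p)] / p^4 = 4·(1−p)/p = 100.00/87.36 = 1.1447
(1−p)/p = 1.1447/4 = 0.2862  ⇒  p = 1/(1 + 0.2862) = 0.7775
Di-123: 77.8%, Di-125: 22.2%.

22.2%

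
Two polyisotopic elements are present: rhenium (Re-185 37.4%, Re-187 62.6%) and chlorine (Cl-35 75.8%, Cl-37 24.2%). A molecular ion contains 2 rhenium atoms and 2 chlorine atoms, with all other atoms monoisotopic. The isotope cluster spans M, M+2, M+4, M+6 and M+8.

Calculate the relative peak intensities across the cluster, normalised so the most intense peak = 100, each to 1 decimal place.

Rhenium pattern (n=2): 0.139876 : 0.468248 : 0.391876
Chlorine pattern (n=2): 0.574564 : 0.366872 : 0.058564
Convolve the two distributions (both contribute in 2-u steps):
  M: 0.139876×0.574564 = 0.080368
  M+2: 0.139876×0.366872 + 0.468248×0.574564 = 0.320355
  M+4: 0.139876×0.058564 + 0.468248×0.366872 + 0.391876×0.574564 = 0.405137
  M+6: 0.468248×0.058564 + 0.391876×0.366872 = 0.171191
  M+8: 0.391876×0.058564 = 0.022950
Scale to base peak (0.405137) = 100: 19.8 : 79.1 : 100.0 : 42.3 : 5.7

19.8 : 79.1 : 100.0 : 42.3 : 5.7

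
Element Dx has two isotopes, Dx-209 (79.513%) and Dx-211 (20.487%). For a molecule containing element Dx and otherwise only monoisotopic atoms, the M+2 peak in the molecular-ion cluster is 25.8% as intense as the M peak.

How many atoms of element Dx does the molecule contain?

For n independent Dx atoms, I(M+2)/I(M) = n · (abundance Dx-211) / (abundance Dx-209) = n · 0.20487/0.79513.
n = 0.258 × 0.79513/0.20487 = 1.00 ≈ 1

1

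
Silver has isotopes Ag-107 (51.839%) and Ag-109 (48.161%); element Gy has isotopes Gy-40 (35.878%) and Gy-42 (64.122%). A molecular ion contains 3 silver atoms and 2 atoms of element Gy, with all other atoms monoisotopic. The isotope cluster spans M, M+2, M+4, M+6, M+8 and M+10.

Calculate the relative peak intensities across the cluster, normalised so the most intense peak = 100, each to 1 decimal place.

5.3 : 33.6 : 83.0 : 100.0 : 58.7 : 13.5

Silver pattern (n=3): 0.13930601 : 0.38826655 : 0.36071887 : 0.11170857
Element Gy pattern (n=2): 0.12872309 : 0.46011382 : 0.41116309
Convolve the two distributions (both contribute in 2-u steps):
  M: 0.13930601×0.12872309 = 0.017932
  M+2: 0.13930601×0.46011382 + 0.38826655×0.12872309 = 0.114075
  M+4: 0.13930601×0.41116309 + 0.38826655×0.46011382 + 0.36071887×0.12872309 = 0.282357
  M+6: 0.38826655×0.41116309 + 0.36071887×0.46011382 + 0.11170857×0.12872309 = 0.339992
  M+8: 0.36071887×0.41116309 + 0.11170857×0.46011382 = 0.199713
  M+10: 0.11170857×0.41116309 = 0.045930
Scale to base peak (0.339992) = 100: 5.3 : 33.6 : 83.0 : 100.0 : 58.7 : 13.5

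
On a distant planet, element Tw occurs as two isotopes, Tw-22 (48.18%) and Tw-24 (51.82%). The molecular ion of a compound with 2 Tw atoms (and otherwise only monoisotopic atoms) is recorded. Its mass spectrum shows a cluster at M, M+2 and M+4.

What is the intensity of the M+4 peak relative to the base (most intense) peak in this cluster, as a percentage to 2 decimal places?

53.78%

Term probabilities: M 0.2321, M+2 0.4993, M+4 0.2685. Base peak = M+2.
P(M+2) = C(2,1) × 0.4818^1 × 0.5182^1 = 2 × 0.4818 × 0.5182 = 0.499338 (base)
P(M+4) = C(2,2) × 0.4818^0 × 0.5182^2 = 1 × 1.0000 × 0.26853124 = 0.268531
Relative intensity = 0.268531 / 0.499338 × 100 = 53.78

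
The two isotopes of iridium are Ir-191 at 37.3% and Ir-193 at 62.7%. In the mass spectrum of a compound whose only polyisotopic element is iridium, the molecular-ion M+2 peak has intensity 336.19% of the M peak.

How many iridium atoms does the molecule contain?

For n independent Ir atoms, I(M+2)/I(M) = n · (abundance Ir-193) / (abundance Ir-191) = n · 0.627/0.373.
n = 3.3619 × 0.373/0.627 = 2.00 ≈ 2

2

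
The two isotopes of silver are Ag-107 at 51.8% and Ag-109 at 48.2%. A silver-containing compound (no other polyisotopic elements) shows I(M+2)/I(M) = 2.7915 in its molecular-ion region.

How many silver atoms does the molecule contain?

For n independent Ag atoms, I(M+2)/I(M) = n · (abundance Ag-109) / (abundance Ag-107) = n · 0.482/0.518.
n = 2.7915 × 0.518/0.482 = 3.00 ≈ 3

3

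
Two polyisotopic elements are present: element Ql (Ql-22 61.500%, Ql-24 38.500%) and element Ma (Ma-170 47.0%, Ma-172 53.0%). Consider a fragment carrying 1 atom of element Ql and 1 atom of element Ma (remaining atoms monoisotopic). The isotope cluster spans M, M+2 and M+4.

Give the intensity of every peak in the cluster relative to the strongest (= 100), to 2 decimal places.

57.02 : 100.00 : 40.25

Element Ql pattern (n=1): 0.6150 : 0.3850
Element Ma pattern (n=1): 0.4700 : 0.5300
Convolve the two distributions (both contribute in 2-u steps):
  M: 0.6150×0.4700 = 0.289050
  M+2: 0.6150×0.5300 + 0.3850×0.4700 = 0.506900
  M+4: 0.3850×0.5300 = 0.204050
Scale to base peak (0.506900) = 100: 57.02 : 100.00 : 40.25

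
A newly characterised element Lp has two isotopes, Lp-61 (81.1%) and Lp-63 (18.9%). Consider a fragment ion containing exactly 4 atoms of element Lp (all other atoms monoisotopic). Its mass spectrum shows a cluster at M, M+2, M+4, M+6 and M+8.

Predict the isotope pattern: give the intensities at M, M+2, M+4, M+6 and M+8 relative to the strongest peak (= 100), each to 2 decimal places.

100.00 : 93.22 : 32.59 : 5.06 : 0.29

Each Lp atom is independently Lp-61 (p = 0.811) or Lp-63 (q = 0.189); the cluster is the binomial expansion (p + q)^4.
P(M) = 0.811^4 = 0.432597
P(M+2) = 4 × 0.811^3 × 0.189^1 = 0.403259
P(M+4) = 6 × 0.811^2 × 0.189^2 = 0.140967
P(M+6) = 4 × 0.811^1 × 0.189^3 = 0.021901
P(M+8) = 0.189^4 = 0.001276
The M peak is largest (0.432597); scaling to 100 gives 100.00 : 93.22 : 32.59 : 5.06 : 0.29.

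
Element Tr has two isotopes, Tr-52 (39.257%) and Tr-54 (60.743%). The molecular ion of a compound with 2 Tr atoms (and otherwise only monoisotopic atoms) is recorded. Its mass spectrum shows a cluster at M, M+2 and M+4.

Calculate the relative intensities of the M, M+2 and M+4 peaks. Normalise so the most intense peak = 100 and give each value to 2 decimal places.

32.31 : 100.00 : 77.37

The 2 Tr atoms are independent, so intensities follow the terms of (0.39257 + 0.60743)^2.
P(M) = 0.39257^2 = 0.154111
P(M+2) = 2 × 0.39257^1 × 0.60743^1 = 0.476918
P(M+4) = 0.60743^2 = 0.368971
The M+2 peak is largest (0.476918); scaling to 100 gives 32.31 : 100.00 : 77.37.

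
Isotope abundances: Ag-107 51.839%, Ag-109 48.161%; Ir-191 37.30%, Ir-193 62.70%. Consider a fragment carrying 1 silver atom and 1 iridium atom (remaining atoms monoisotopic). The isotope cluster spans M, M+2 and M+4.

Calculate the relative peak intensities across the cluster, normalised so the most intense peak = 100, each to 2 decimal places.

Silver pattern (n=1): 0.51839 : 0.48161
Iridium pattern (n=1): 0.3730 : 0.6270
Convolve the two distributions (both contribute in 2-u steps):
  M: 0.51839×0.3730 = 0.193359
  M+2: 0.51839×0.6270 + 0.48161×0.3730 = 0.504671
  M+4: 0.48161×0.6270 = 0.301969
Scale to base peak (0.504671) = 100: 38.31 : 100.00 : 59.83

38.31 : 100.00 : 59.83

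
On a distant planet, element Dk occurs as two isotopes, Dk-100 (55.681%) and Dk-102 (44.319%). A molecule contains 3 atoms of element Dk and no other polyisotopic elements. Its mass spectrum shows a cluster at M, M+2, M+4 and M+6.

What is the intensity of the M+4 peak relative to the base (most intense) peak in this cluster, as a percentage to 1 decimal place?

79.6%

Binomial terms of (0.55681 + 0.44319)^3: M 0.1726, M+2 0.4122, M+4 0.3281, M+6 0.0871 → M+2 is the base peak.
P(M+2) = C(3,1) × 0.55681^2 × 0.44319^1 = 3 × 0.31003738 × 0.44319 = 0.412216 (base)
P(M+4) = C(3,2) × 0.55681^1 × 0.44319^2 = 3 × 0.55681 × 0.19641738 = 0.328101
Relative intensity = 0.328101 / 0.412216 × 100 = 79.6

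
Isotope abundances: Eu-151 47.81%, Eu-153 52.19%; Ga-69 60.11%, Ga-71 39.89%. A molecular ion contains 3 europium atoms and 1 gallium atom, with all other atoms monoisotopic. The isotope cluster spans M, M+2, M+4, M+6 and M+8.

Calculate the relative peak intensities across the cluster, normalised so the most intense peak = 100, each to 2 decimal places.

Europium pattern (n=3): 0.10928391 : 0.3578871 : 0.39067407 : 0.14215492
Gallium pattern (n=1): 0.6011 : 0.3989
Convolve the two distributions (both contribute in 2-u steps):
  M: 0.10928391×0.6011 = 0.065691
  M+2: 0.10928391×0.3989 + 0.3578871×0.6011 = 0.258719
  M+4: 0.3578871×0.3989 + 0.39067407×0.6011 = 0.377595
  M+6: 0.39067407×0.3989 + 0.14215492×0.6011 = 0.241289
  M+8: 0.14215492×0.3989 = 0.056706
Scale to base peak (0.377595) = 100: 17.40 : 68.52 : 100.00 : 63.90 : 15.02

17.40 : 68.52 : 100.00 : 63.90 : 15.02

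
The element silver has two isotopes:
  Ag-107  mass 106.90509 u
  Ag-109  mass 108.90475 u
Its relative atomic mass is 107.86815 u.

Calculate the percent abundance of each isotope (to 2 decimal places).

Writing the weighted mean with unknown fraction x of Ag-107:
106.90509·x + 108.90475·(1 − x) = 107.86815
(106.90509 − 108.90475)·x = 107.86815 − 108.90475
x = -1.03660 / -1.99966 = 0.51839 → 51.84% Ag-107, 48.16% Ag-109.

Ag-107: 51.84%, Ag-109: 48.16%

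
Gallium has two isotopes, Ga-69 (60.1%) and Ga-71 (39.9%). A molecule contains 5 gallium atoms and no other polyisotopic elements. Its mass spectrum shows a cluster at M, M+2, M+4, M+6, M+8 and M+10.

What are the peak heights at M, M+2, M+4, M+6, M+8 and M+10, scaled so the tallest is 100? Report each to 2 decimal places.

22.69 : 75.31 : 100.00 : 66.39 : 22.04 : 2.93

The 5 Ga atoms are independent, so intensities follow the terms of (0.601 + 0.399)^5.
P(M) = 0.601^5 = 0.078410
P(M+2) = 5 × 0.601^4 × 0.399^1 = 0.260280
P(M+4) = 10 × 0.601^3 × 0.399^2 = 0.345596
P(M+6) = 10 × 0.601^2 × 0.399^3 = 0.229439
P(M+8) = 5 × 0.601^1 × 0.399^4 = 0.076162
P(M+10) = 0.399^5 = 0.010113
The M+4 peak is largest (0.345596); scaling to 100 gives 22.69 : 75.31 : 100.00 : 66.39 : 22.04 : 2.93.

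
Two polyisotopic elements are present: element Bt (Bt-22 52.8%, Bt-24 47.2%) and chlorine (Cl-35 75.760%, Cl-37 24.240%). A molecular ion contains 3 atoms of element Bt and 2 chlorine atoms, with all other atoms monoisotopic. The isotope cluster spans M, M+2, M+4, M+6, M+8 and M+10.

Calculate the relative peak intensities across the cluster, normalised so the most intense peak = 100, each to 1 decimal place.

Element Bt pattern (n=3): 0.14719795 : 0.39475814 : 0.35288986 : 0.10515405
Chlorine pattern (n=2): 0.57395776 : 0.36728448 : 0.05875776
Convolve the two distributions (both contribute in 2-u steps):
  M: 0.14719795×0.57395776 = 0.084485
  M+2: 0.14719795×0.36728448 + 0.39475814×0.57395776 = 0.280638
  M+4: 0.14719795×0.05875776 + 0.39475814×0.36728448 + 0.35288986×0.57395776 = 0.356181
  M+6: 0.39475814×0.05875776 + 0.35288986×0.36728448 + 0.10515405×0.57395776 = 0.213160
  M+8: 0.35288986×0.05875776 + 0.10515405×0.36728448 = 0.059356
  M+10: 0.10515405×0.05875776 = 0.006179
Scale to base peak (0.356181) = 100: 23.7 : 78.8 : 100.0 : 59.8 : 16.7 : 1.7

23.7 : 78.8 : 100.0 : 59.8 : 16.7 : 1.7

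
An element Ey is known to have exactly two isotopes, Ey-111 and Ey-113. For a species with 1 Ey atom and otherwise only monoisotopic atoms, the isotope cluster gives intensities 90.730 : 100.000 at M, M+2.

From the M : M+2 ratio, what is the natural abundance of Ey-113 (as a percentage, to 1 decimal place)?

52.4%

Write p for the Ey-111 fraction. I(M+2)/I(M) = [C(1,1)·p^0·(1−p)] / p^1 = 1·(1−p)/p = 100.000/90.730 = 1.1022
(1−p)/p = 1.1022/1 = 1.1022  ⇒  p = 1/(1 + 1.1022) = 0.4757
Ey-111: 47.6%, Ey-113: 52.4%.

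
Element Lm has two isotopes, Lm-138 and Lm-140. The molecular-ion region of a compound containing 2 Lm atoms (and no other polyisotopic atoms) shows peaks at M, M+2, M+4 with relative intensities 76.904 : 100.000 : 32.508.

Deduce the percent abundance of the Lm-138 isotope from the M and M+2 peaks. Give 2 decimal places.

60.60%

If p is the fraction of Lm that is Lm-138, then I(M+2)/I(M) = [C(2,1)·p^1·(1−p)] / p^2 = 2·(1−p)/p = 100.000/76.904 = 1.3003
(1−p)/p = 1.3003/2 = 0.6502  ⇒  p = 1/(1 + 0.6502) = 0.6060
Lm-138: 60.60%, Lm-140: 39.40%.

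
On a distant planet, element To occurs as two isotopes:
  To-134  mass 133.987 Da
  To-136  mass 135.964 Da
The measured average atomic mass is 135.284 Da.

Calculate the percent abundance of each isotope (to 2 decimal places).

To-134: 34.40%, To-136: 65.60%

Writing the weighted mean with unknown fraction x of To-134:
133.987·x + 135.964·(1 − x) = 135.284
(133.987 − 135.964)·x = 135.284 − 135.964
x = -0.680 / -1.977 = 0.34396 → 34.40% To-134, 65.60% To-136.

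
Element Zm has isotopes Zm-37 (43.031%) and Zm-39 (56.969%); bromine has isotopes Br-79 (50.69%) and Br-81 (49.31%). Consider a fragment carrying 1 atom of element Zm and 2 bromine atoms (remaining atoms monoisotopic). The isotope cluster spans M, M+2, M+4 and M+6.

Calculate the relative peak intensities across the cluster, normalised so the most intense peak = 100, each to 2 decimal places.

Element Zm pattern (n=1): 0.43031 : 0.56969
Bromine pattern (n=2): 0.25694761 : 0.49990478 : 0.24314761
Convolve the two distributions (both contribute in 2-u steps):
  M: 0.43031×0.25694761 = 0.110567
  M+2: 0.43031×0.49990478 + 0.56969×0.25694761 = 0.361495
  M+4: 0.43031×0.24314761 + 0.56969×0.49990478 = 0.389420
  M+6: 0.56969×0.24314761 = 0.138519
Scale to base peak (0.389420) = 100: 28.39 : 92.83 : 100.00 : 35.57

28.39 : 92.83 : 100.00 : 35.57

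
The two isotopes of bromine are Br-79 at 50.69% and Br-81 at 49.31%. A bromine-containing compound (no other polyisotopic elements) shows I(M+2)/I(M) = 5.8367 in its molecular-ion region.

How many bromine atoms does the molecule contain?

6

For n independent Br atoms, I(M+2)/I(M) = n · (abundance Br-81) / (abundance Br-79) = n · 0.4931/0.5069.
n = 5.8367 × 0.5069/0.4931 = 6.00 ≈ 6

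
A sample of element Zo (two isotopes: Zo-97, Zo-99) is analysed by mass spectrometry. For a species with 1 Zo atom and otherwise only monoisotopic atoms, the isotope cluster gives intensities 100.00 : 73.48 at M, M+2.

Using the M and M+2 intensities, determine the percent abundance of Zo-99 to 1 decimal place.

42.4%

If p is the fraction of Zo that is Zo-97, then I(M+2)/I(M) = [C(1,1)·p^0·(1−p)] / p^1 = 1·(1−p)/p = 73.48/100.00 = 0.7348
(1−p)/p = 0.7348/1 = 0.7348  ⇒  p = 1/(1 + 0.7348) = 0.5764
Zo-97: 57.6%, Zo-99: 42.4%.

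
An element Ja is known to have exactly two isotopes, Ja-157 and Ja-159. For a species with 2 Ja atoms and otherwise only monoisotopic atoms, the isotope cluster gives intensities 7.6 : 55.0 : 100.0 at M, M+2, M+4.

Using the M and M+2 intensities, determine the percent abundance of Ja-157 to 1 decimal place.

21.7%

Let p = fractional abundance of Ja-157. I(M+2)/I(M) = [C(2,1)·p^1·(1−p)] / p^2 = 2·(1−p)/p = 55.0/7.6 = 7.2368
(1−p)/p = 7.2368/2 = 3.6184  ⇒  p = 1/(1 + 3.6184) = 0.2165
Ja-157: 21.7%, Ja-159: 78.3%.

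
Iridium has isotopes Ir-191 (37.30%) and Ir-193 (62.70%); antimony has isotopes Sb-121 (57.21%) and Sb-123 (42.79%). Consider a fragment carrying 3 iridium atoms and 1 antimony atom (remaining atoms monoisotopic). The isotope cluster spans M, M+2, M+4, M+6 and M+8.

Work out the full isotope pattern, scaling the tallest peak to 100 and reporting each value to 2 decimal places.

8.16 : 47.28 : 100.00 : 90.54 : 29.00

Iridium pattern (n=3): 0.05189512 : 0.26170165 : 0.43991135 : 0.24649188
Antimony pattern (n=1): 0.5721 : 0.4279
Convolve the two distributions (both contribute in 2-u steps):
  M: 0.05189512×0.5721 = 0.029689
  M+2: 0.05189512×0.4279 + 0.26170165×0.5721 = 0.171925
  M+4: 0.26170165×0.4279 + 0.43991135×0.5721 = 0.363655
  M+6: 0.43991135×0.4279 + 0.24649188×0.5721 = 0.329256
  M+8: 0.24649188×0.4279 = 0.105474
Scale to base peak (0.363655) = 100: 8.16 : 47.28 : 100.00 : 90.54 : 29.00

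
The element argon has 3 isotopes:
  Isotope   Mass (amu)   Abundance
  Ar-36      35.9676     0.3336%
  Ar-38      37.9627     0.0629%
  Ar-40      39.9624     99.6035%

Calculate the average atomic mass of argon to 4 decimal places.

Average mass = Σ (abundance × isotope mass) = 0.003336 × 35.9676 + 0.000629 × 37.9627 + 0.996035 × 39.9624
= 0.11999 + 0.02388 + 39.80395 = 39.94782 amu

39.9478 amu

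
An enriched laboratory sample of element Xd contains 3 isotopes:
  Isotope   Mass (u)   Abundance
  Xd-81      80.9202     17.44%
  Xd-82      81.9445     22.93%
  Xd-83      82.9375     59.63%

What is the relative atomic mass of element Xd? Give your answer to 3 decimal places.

The abundance-weighted mean is 0.1744 × 80.9202 + 0.2293 × 81.9445 + 0.5963 × 82.9375
= 14.11248 + 18.78987 + 49.45563 = 82.35798 u

82.358 u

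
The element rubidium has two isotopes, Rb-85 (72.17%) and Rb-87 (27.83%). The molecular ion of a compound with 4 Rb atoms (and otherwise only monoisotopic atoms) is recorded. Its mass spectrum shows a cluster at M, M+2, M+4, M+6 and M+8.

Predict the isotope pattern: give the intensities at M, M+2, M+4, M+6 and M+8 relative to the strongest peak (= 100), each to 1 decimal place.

The 4 Rb atoms are independent, so intensities follow the terms of (0.7217 + 0.2783)^4.
P(M) = 0.7217^4 = 0.271286
P(M+2) = 4 × 0.7217^3 × 0.2783^1 = 0.418450
P(M+4) = 6 × 0.7217^2 × 0.2783^2 = 0.242042
P(M+6) = 4 × 0.7217^1 × 0.2783^3 = 0.062224
P(M+8) = 0.2783^4 = 0.005999
The M+2 peak is largest (0.418450); scaling to 100 gives 64.8 : 100.0 : 57.8 : 14.9 : 1.4.

64.8 : 100.0 : 57.8 : 14.9 : 1.4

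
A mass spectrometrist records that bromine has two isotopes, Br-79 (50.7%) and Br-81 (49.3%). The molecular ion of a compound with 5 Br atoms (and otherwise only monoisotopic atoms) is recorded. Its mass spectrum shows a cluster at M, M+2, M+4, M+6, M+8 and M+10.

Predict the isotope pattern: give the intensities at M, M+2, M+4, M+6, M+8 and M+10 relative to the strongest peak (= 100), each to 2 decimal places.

Expanding (0.507 + 0.493)^5:
P(M) = 0.507^5 = 0.033500
P(M+2) = 5 × 0.507^4 × 0.493^1 = 0.162873
P(M+4) = 10 × 0.507^3 × 0.493^2 = 0.316751
P(M+6) = 10 × 0.507^2 × 0.493^3 = 0.308004
P(M+8) = 5 × 0.507^1 × 0.493^4 = 0.149750
P(M+10) = 0.493^5 = 0.029123
The M+4 peak is largest (0.316751); scaling to 100 gives 10.58 : 51.42 : 100.00 : 97.24 : 47.28 : 9.19.

10.58 : 51.42 : 100.00 : 97.24 : 47.28 : 9.19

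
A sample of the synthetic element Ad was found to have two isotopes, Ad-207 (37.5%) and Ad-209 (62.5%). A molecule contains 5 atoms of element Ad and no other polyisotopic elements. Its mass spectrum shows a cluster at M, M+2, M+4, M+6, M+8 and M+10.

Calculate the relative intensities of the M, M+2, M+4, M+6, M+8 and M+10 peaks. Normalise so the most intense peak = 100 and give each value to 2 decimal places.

2.16 : 18.00 : 60.00 : 100.00 : 83.33 : 27.78

Expanding (0.375 + 0.625)^5:
P(M) = 0.375^5 = 0.007416
P(M+2) = 5 × 0.375^4 × 0.625^1 = 0.061798
P(M+4) = 10 × 0.375^3 × 0.625^2 = 0.205994
P(M+6) = 10 × 0.375^2 × 0.625^3 = 0.343323
P(M+8) = 5 × 0.375^1 × 0.625^4 = 0.286102
P(M+10) = 0.625^5 = 0.095367
The M+6 peak is largest (0.343323); scaling to 100 gives 2.16 : 18.00 : 60.00 : 100.00 : 83.33 : 27.78.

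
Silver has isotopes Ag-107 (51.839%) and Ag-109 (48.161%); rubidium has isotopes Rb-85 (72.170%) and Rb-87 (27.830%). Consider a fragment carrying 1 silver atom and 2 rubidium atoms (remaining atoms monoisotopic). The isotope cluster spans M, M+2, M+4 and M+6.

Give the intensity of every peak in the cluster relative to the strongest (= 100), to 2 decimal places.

Silver pattern (n=1): 0.51839 : 0.48161
Rubidium pattern (n=2): 0.52085089 : 0.40169822 : 0.07745089
Convolve the two distributions (both contribute in 2-u steps):
  M: 0.51839×0.52085089 = 0.270004
  M+2: 0.51839×0.40169822 + 0.48161×0.52085089 = 0.459083
  M+4: 0.51839×0.07745089 + 0.48161×0.40169822 = 0.233612
  M+6: 0.48161×0.07745089 = 0.037301
Scale to base peak (0.459083) = 100: 58.81 : 100.00 : 50.89 : 8.13

58.81 : 100.00 : 50.89 : 8.13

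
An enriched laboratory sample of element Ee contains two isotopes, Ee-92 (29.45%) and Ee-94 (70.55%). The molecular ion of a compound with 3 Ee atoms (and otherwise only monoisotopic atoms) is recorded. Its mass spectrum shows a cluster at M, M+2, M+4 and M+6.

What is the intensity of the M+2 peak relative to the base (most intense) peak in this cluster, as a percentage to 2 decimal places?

Binomial terms of (0.2945 + 0.7055)^3: M 0.0255, M+2 0.1836, M+4 0.4397, M+6 0.3511 → M+4 is the base peak.
P(M+4) = C(3,2) × 0.2945^1 × 0.7055^2 = 3 × 0.2945 × 0.49773025 = 0.439745 (base)
P(M+2) = C(3,1) × 0.2945^2 × 0.7055^1 = 3 × 0.08673025 × 0.7055 = 0.183565
Relative intensity = 0.183565 / 0.439745 × 100 = 41.74

41.74%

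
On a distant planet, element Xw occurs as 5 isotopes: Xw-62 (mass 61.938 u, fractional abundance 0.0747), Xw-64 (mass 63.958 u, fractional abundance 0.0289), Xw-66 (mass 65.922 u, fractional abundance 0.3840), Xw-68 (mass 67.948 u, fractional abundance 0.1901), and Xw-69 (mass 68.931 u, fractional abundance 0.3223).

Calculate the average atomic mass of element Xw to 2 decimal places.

Ar = Σ fᵢ·mᵢ = 0.0747 × 61.938 + 0.0289 × 63.958 + 0.3840 × 65.922 + 0.1901 × 67.948 + 0.3223 × 68.931
= 4.6268 + 1.8484 + 25.3140 + 12.9169 + 22.2165 = 66.9226 u

66.92 u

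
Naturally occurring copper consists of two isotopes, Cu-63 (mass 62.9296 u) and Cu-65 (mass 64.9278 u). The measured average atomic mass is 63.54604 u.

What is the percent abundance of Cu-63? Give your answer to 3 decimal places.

Let x be the fractional abundance of Cu-63; then Cu-65 has abundance 1 − x.
62.9296·x + 64.9278·(1 − x) = 63.54604
(62.9296 − 64.9278)·x = 63.54604 − 64.9278
x = -1.38176 / -1.9982 = 0.69150 → 69.150% Cu-63, 30.850% Cu-65.

69.150%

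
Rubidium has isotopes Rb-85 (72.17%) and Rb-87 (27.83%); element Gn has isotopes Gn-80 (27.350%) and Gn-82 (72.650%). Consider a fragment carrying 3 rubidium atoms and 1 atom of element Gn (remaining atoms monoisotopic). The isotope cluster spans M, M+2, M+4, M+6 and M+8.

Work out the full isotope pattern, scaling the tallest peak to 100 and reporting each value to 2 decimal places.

26.22 : 100.00 : 92.29 : 32.58 : 3.99

Rubidium pattern (n=3): 0.37589809 : 0.43485841 : 0.16768892 : 0.02155458
Element Gn pattern (n=1): 0.2735 : 0.7265
Convolve the two distributions (both contribute in 2-u steps):
  M: 0.37589809×0.2735 = 0.102808
  M+2: 0.37589809×0.7265 + 0.43485841×0.2735 = 0.392024
  M+4: 0.43485841×0.7265 + 0.16768892×0.2735 = 0.361788
  M+6: 0.16768892×0.7265 + 0.02155458×0.2735 = 0.127721
  M+8: 0.02155458×0.7265 = 0.015659
Scale to base peak (0.392024) = 100: 26.22 : 100.00 : 92.29 : 32.58 : 3.99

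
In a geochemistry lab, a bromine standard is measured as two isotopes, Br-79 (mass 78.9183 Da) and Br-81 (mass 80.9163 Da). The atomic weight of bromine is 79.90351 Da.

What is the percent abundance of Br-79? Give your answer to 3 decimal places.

50.690%

Let x be the fractional abundance of Br-79; then Br-81 has abundance 1 − x.
78.9183·x + 80.9163·(1 − x) = 79.90351
(78.9183 − 80.9163)·x = 79.90351 − 80.9163
x = -1.01279 / -1.9980 = 0.50690 → 50.690% Br-79, 49.310% Br-81.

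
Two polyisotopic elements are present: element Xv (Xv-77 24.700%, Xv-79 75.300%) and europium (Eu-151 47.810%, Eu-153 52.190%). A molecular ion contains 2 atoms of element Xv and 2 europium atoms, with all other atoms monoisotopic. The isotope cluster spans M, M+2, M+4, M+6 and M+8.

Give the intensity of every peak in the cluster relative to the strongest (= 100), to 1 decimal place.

3.6 : 30.0 : 86.4 : 100.0 : 40.2

Element Xv pattern (n=2): 0.061009 : 0.371982 : 0.567009
Europium pattern (n=2): 0.22857961 : 0.49904078 : 0.27237961
Convolve the two distributions (both contribute in 2-u steps):
  M: 0.061009×0.22857961 = 0.013945
  M+2: 0.061009×0.49904078 + 0.371982×0.22857961 = 0.115473
  M+4: 0.061009×0.27237961 + 0.371982×0.49904078 + 0.567009×0.22857961 = 0.331858
  M+6: 0.371982×0.27237961 + 0.567009×0.49904078 = 0.384281
  M+8: 0.567009×0.27237961 = 0.154442
Scale to base peak (0.384281) = 100: 3.6 : 30.0 : 86.4 : 100.0 : 40.2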